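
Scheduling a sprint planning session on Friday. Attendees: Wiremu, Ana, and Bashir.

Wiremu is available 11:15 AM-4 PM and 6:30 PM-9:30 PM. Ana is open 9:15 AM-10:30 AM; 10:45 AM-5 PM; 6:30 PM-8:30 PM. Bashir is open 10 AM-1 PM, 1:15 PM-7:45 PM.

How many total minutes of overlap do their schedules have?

345

Wiremu ∩ Ana: 11:15-16:00, 18:30-20:30.
Wiremu ∩ Ana ∩ Bashir: 11:15-13:00, 13:15-16:00, 18:30-19:45.
Summing the common windows: 105 + 165 + 75 = 345 minutes.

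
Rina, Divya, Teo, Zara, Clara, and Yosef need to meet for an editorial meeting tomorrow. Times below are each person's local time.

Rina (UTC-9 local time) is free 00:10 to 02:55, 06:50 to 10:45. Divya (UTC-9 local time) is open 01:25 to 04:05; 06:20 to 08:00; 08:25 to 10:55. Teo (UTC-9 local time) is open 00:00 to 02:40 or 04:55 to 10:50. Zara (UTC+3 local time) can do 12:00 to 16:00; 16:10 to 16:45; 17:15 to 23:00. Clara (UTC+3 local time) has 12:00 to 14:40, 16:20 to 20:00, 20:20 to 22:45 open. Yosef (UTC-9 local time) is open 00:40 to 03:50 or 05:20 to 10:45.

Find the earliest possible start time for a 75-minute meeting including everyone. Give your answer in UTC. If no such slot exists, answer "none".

Rina in UTC: 09:10-11:55, 15:50-19:45 (add 9h to convert from UTC-9).
Divya in UTC: 10:25-13:05, 15:20-17:00, 17:25-19:55 (add 9h to convert from UTC-9).
Teo in UTC: 09:00-11:40, 13:55-19:50 (add 9h to convert from UTC-9).
Zara in UTC: 09:00-13:00, 13:10-13:45, 14:15-20:00 (subtract 3h to convert from UTC+3).
Clara in UTC: 09:00-11:40, 13:20-17:00, 17:20-19:45 (subtract 3h to convert from UTC+3).
Yosef in UTC: 09:40-12:50, 14:20-19:45 (add 9h to convert from UTC-9).
Rina ∩ Divya: 10:25-11:55, 15:50-17:00, 17:25-19:45.
Rina ∩ Divya ∩ Teo: 10:25-11:40, 15:50-17:00, 17:25-19:45.
Rina ∩ Divya ∩ Teo ∩ Zara: 10:25-11:40, 15:50-17:00, 17:25-19:45.
Rina ∩ Divya ∩ Teo ∩ Zara ∩ Clara: 10:25-11:40, 15:50-17:00, 17:25-19:45.
Rina ∩ Divya ∩ Teo ∩ Zara ∩ Clara ∩ Yosef: 10:25-11:40, 15:50-17:00, 17:25-19:45.
The first common window of at least 75 minutes is 10:25-11:40, so the earliest start is 10:25.

10:25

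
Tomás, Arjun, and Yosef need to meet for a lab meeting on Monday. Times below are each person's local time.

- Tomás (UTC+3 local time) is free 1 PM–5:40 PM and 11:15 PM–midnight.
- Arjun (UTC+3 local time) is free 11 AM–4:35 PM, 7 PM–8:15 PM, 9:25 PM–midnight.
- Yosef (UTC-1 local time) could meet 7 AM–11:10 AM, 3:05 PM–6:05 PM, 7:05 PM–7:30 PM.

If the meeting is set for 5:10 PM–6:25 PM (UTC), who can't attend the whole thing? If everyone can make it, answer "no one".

Tomás in UTC: 10:00-14:40, 20:15-21:00 (subtract 3h to convert from UTC+3).
Arjun in UTC: 08:00-13:35, 16:00-17:15, 18:25-21:00 (subtract 3h to convert from UTC+3).
Yosef in UTC: 08:00-12:10, 16:05-19:05, 20:05-20:30 (add 1h to convert from UTC-1).
Tomás: not fully free for 17:10-18:25. Arjun: not fully free for 17:10-18:25. Yosef: free for 17:10-18:25.

Arjun, Tomás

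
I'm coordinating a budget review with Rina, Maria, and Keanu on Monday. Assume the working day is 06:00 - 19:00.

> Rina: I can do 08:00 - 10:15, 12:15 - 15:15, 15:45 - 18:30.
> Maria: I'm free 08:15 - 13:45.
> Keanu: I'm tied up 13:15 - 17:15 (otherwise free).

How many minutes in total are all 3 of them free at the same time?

180

Rina free: 08:00-10:15, 12:15-15:15, 15:45-18:30.
Maria free: 08:15-13:45.
Keanu free: 06:00-13:15, 17:15-19:00 (invert busy blocks within the working day).
Rina ∩ Maria: 08:15-10:15, 12:15-13:45.
Rina ∩ Maria ∩ Keanu: 08:15-10:15, 12:15-13:15.
So the common availability across everyone is 08:15-10:15, 12:15-13:15.
Summing the common windows: 120 + 60 = 180 minutes.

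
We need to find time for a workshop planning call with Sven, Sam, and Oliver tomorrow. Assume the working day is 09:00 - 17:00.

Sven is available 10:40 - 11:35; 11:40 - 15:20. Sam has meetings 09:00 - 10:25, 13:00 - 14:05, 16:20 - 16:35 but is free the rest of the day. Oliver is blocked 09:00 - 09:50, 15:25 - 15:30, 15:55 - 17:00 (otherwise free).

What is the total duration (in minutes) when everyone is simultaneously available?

Sven free: 10:40-11:35, 11:40-15:20.
Sam free: 10:25-13:00, 14:05-16:20, 16:35-17:00 (invert busy blocks within the working day).
Oliver free: 09:50-15:25, 15:30-15:55 (invert busy blocks within the working day).
Sven ∩ Sam: 10:40-11:35, 11:40-13:00, 14:05-15:20.
Sven ∩ Sam ∩ Oliver: 10:40-11:35, 11:40-13:00, 14:05-15:20.
Summing the common windows: 55 + 80 + 75 = 210 minutes.

210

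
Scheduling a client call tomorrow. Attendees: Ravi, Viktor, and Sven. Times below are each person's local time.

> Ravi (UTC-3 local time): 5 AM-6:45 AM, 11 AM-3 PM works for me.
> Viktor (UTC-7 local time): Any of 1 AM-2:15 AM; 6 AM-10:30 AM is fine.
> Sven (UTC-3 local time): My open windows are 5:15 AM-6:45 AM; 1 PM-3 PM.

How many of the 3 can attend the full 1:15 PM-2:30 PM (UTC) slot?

1

Ravi in UTC: 08:00-09:45, 14:00-18:00 (add 3h to convert from UTC-3).
Viktor in UTC: 08:00-09:15, 13:00-17:30 (add 7h to convert from UTC-7).
Sven in UTC: 08:15-09:45, 16:00-18:00 (add 3h to convert from UTC-3).
Viktor can make the full 13:15-14:30 slot — that's 1.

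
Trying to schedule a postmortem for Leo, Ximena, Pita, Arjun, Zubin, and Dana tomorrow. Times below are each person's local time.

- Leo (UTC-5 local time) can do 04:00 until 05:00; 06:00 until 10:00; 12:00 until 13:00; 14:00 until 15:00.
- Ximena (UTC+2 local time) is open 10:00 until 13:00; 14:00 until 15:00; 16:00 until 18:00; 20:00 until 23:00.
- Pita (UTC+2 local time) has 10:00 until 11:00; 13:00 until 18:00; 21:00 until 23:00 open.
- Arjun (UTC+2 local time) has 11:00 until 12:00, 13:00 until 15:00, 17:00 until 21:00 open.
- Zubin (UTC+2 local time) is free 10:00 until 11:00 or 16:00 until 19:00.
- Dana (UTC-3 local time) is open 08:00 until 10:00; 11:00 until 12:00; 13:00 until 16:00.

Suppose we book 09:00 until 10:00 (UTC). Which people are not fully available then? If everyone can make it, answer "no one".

Dana, Pita, Zubin

Leo in UTC: 09:00-10:00, 11:00-15:00, 17:00-18:00, 19:00-20:00 (add 5h to convert from UTC-5).
Ximena in UTC: 08:00-11:00, 12:00-13:00, 14:00-16:00, 18:00-21:00 (subtract 2h to convert from UTC+2).
Pita in UTC: 08:00-09:00, 11:00-16:00, 19:00-21:00 (subtract 2h to convert from UTC+2).
Arjun in UTC: 09:00-10:00, 11:00-13:00, 15:00-19:00 (subtract 2h to convert from UTC+2).
Zubin in UTC: 08:00-09:00, 14:00-17:00 (subtract 2h to convert from UTC+2).
Dana in UTC: 11:00-13:00, 14:00-15:00, 16:00-19:00 (add 3h to convert from UTC-3).
Leo: free for 09:00-10:00. Ximena: free for 09:00-10:00. Pita: not fully free for 09:00-10:00. Arjun: free for 09:00-10:00. Zubin: not fully free for 09:00-10:00. Dana: not fully free for 09:00-10:00.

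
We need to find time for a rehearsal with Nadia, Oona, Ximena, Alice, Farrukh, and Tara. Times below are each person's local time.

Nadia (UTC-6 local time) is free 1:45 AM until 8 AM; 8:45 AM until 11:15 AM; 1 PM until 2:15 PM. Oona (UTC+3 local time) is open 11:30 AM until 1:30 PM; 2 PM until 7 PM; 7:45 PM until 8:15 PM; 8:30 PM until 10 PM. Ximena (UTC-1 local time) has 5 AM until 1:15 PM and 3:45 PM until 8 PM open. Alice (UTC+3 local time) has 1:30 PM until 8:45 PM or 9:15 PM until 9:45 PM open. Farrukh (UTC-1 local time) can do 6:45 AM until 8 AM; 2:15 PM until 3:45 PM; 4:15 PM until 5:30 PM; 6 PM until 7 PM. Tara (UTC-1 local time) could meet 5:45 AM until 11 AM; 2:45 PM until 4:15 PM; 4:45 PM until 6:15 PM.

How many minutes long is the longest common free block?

0

Nadia in UTC: 07:45-14:00, 14:45-17:15, 19:00-20:15 (add 6h to convert from UTC-6).
Oona in UTC: 08:30-10:30, 11:00-16:00, 16:45-17:15, 17:30-19:00 (subtract 3h to convert from UTC+3).
Ximena in UTC: 06:00-14:15, 16:45-21:00 (add 1h to convert from UTC-1).
Alice in UTC: 10:30-17:45, 18:15-18:45 (subtract 3h to convert from UTC+3).
Farrukh in UTC: 07:45-09:00, 15:15-16:45, 17:15-18:30, 19:00-20:00 (add 1h to convert from UTC-1).
Tara in UTC: 06:45-12:00, 15:45-17:15, 17:45-19:15 (add 1h to convert from UTC-1).
Nadia ∩ Oona: 08:30-10:30, 11:00-14:00, 14:45-16:00, 16:45-17:15.
Nadia ∩ Oona ∩ Ximena: 08:30-10:30, 11:00-14:00, 16:45-17:15.
Nadia ∩ Oona ∩ Ximena ∩ Alice: 11:00-14:00, 16:45-17:15.
Nadia ∩ Oona ∩ Ximena ∩ Alice ∩ Farrukh: ∅.
Nadia ∩ Oona ∩ Ximena ∩ Alice ∩ Farrukh ∩ Tara: ∅.
There is no time when everyone is free.
No common window exists, so the longest block is 0 minutes.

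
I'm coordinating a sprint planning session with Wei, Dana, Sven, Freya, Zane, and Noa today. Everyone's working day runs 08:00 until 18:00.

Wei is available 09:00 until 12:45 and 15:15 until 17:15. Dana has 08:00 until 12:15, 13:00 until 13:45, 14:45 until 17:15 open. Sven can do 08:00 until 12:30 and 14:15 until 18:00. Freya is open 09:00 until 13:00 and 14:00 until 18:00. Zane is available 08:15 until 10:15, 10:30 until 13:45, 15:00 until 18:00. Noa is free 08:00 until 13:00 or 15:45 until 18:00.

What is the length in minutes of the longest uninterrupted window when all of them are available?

Wei ∩ Dana: 09:00-12:15, 15:15-17:15.
Wei ∩ Dana ∩ Sven: 09:00-12:15, 15:15-17:15.
Wei ∩ Dana ∩ Sven ∩ Freya: 09:00-12:15, 15:15-17:15.
Wei ∩ Dana ∩ Sven ∩ Freya ∩ Zane: 09:00-10:15, 10:30-12:15, 15:15-17:15.
Wei ∩ Dana ∩ Sven ∩ Freya ∩ Zane ∩ Noa: 09:00-10:15, 10:30-12:15, 15:45-17:15.
The longest is 10:30-12:15 at 105 minutes.

105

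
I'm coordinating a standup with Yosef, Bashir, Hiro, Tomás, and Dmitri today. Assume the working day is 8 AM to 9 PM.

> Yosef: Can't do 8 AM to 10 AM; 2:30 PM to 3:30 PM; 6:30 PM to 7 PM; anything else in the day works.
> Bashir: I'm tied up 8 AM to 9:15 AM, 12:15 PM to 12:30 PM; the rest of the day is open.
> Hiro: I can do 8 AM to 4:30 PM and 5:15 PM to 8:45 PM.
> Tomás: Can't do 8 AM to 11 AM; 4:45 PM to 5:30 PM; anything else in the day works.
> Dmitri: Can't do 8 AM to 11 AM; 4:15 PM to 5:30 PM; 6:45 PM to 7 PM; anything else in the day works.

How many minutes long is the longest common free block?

120

Yosef free: 10:00-14:30, 15:30-18:30, 19:00-21:00 (invert busy blocks within the working day).
Bashir free: 09:15-12:15, 12:30-21:00 (invert busy blocks within the working day).
Hiro free: 08:00-16:30, 17:15-20:45.
Tomás free: 11:00-16:45, 17:30-21:00 (invert busy blocks within the working day).
Dmitri free: 11:00-16:15, 17:30-18:45, 19:00-21:00 (invert busy blocks within the working day).
Yosef ∩ Bashir: 10:00-12:15, 12:30-14:30, 15:30-18:30, 19:00-21:00.
Yosef ∩ Bashir ∩ Hiro: 10:00-12:15, 12:30-14:30, 15:30-16:30, 17:15-18:30, 19:00-20:45.
Yosef ∩ Bashir ∩ Hiro ∩ Tomás: 11:00-12:15, 12:30-14:30, 15:30-16:30, 17:30-18:30, 19:00-20:45.
Yosef ∩ Bashir ∩ Hiro ∩ Tomás ∩ Dmitri: 11:00-12:15, 12:30-14:30, 15:30-16:15, 17:30-18:30, 19:00-20:45.
So the common availability across everyone is 11:00-12:15, 12:30-14:30, 15:30-16:15, 17:30-18:30, 19:00-20:45.
The longest is 12:30-14:30 at 120 minutes.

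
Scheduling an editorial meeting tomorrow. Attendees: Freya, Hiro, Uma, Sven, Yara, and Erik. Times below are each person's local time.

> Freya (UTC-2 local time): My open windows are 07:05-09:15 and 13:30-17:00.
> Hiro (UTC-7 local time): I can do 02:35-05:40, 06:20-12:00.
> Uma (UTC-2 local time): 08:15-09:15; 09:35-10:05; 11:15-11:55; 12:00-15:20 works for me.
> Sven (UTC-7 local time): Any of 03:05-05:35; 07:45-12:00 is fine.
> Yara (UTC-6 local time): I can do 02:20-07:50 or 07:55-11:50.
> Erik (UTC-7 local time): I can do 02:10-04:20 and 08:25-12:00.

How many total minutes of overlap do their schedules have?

170

Freya in UTC: 09:05-11:15, 15:30-19:00 (add 2h to convert from UTC-2).
Hiro in UTC: 09:35-12:40, 13:20-19:00 (add 7h to convert from UTC-7).
Uma in UTC: 10:15-11:15, 11:35-12:05, 13:15-13:55, 14:00-17:20 (add 2h to convert from UTC-2).
Sven in UTC: 10:05-12:35, 14:45-19:00 (add 7h to convert from UTC-7).
Yara in UTC: 08:20-13:50, 13:55-17:50 (add 6h to convert from UTC-6).
Erik in UTC: 09:10-11:20, 15:25-19:00 (add 7h to convert from UTC-7).
Freya ∩ Hiro: 09:35-11:15, 15:30-19:00.
Freya ∩ Hiro ∩ Uma: 10:15-11:15, 15:30-17:20.
Freya ∩ Hiro ∩ Uma ∩ Sven: 10:15-11:15, 15:30-17:20.
Freya ∩ Hiro ∩ Uma ∩ Sven ∩ Yara: 10:15-11:15, 15:30-17:20.
Freya ∩ Hiro ∩ Uma ∩ Sven ∩ Yara ∩ Erik: 10:15-11:15, 15:30-17:20.
Summing the common windows: 60 + 110 = 170 minutes.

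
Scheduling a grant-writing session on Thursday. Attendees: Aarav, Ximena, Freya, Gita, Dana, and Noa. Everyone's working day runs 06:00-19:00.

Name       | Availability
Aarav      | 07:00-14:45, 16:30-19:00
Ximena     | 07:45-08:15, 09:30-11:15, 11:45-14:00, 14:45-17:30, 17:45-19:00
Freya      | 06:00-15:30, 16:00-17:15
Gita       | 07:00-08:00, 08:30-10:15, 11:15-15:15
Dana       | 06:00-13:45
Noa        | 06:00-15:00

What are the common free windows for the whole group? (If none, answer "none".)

07:45-08:00, 09:30-10:15, 11:45-13:45

Aarav ∩ Ximena: 07:45-08:15, 09:30-11:15, 11:45-14:00, 16:30-17:30, 17:45-19:00.
Aarav ∩ Ximena ∩ Freya: 07:45-08:15, 09:30-11:15, 11:45-14:00, 16:30-17:15.
Aarav ∩ Ximena ∩ Freya ∩ Gita: 07:45-08:00, 09:30-10:15, 11:45-14:00.
Aarav ∩ Ximena ∩ Freya ∩ Gita ∩ Dana: 07:45-08:00, 09:30-10:15, 11:45-13:45.
Aarav ∩ Ximena ∩ Freya ∩ Gita ∩ Dana ∩ Noa: 07:45-08:00, 09:30-10:15, 11:45-13:45.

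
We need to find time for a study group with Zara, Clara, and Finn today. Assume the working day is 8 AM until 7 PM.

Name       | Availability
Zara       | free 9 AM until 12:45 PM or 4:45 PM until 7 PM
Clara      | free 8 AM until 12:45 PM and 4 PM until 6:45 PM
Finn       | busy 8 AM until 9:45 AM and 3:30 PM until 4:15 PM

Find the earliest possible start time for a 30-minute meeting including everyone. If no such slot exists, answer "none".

09:45

Zara free: 09:00-12:45, 16:45-19:00.
Clara free: 08:00-12:45, 16:00-18:45.
Finn free: 09:45-15:30, 16:15-19:00 (invert busy blocks within the working day).
Zara ∩ Clara: 09:00-12:45, 16:45-18:45.
Zara ∩ Clara ∩ Finn: 09:45-12:45, 16:45-18:45.
The first common window of at least 30 minutes is 09:45-12:45, so the earliest start is 09:45.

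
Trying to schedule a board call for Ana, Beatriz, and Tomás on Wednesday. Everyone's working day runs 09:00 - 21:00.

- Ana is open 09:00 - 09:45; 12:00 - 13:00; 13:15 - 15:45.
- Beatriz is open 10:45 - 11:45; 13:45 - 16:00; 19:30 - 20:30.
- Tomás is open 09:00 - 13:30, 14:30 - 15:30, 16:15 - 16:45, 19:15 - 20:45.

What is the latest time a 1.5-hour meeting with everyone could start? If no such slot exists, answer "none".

Ana ∩ Beatriz: 13:45-15:45.
Ana ∩ Beatriz ∩ Tomás: 14:30-15:30.
No common window is at least 90 minutes long.

none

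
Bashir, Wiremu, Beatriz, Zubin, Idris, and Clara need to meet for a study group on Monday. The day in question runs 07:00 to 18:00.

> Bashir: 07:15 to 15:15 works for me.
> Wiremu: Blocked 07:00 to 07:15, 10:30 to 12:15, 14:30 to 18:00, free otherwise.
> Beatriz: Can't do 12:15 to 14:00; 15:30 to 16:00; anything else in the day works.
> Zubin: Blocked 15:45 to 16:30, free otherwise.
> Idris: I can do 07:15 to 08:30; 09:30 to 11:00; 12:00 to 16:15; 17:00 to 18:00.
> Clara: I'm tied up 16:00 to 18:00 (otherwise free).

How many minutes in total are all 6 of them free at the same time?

165

Bashir free: 07:15-15:15.
Wiremu free: 07:15-10:30, 12:15-14:30 (invert busy blocks within the working day).
Beatriz free: 07:00-12:15, 14:00-15:30, 16:00-18:00 (invert busy blocks within the working day).
Zubin free: 07:00-15:45, 16:30-18:00 (invert busy blocks within the working day).
Idris free: 07:15-08:30, 09:30-11:00, 12:00-16:15, 17:00-18:00.
Clara free: 07:00-16:00 (invert busy blocks within the working day).
Bashir ∩ Wiremu: 07:15-10:30, 12:15-14:30.
Bashir ∩ Wiremu ∩ Beatriz: 07:15-10:30, 14:00-14:30.
Bashir ∩ Wiremu ∩ Beatriz ∩ Zubin: 07:15-10:30, 14:00-14:30.
Bashir ∩ Wiremu ∩ Beatriz ∩ Zubin ∩ Idris: 07:15-08:30, 09:30-10:30, 14:00-14:30.
Bashir ∩ Wiremu ∩ Beatriz ∩ Zubin ∩ Idris ∩ Clara: 07:15-08:30, 09:30-10:30, 14:00-14:30.
Those are the intersection windows.
Summing the common windows: 75 + 60 + 30 = 165 minutes.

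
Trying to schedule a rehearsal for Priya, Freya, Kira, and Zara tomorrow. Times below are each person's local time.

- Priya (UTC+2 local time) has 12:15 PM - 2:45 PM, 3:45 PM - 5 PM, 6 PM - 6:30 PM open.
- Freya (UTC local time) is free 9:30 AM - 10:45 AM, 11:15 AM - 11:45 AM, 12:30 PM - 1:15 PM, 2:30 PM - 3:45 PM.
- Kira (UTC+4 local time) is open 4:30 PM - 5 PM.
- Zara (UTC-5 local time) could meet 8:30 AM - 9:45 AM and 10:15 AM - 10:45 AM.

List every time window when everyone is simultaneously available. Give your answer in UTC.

Priya in UTC: 10:15-12:45, 13:45-15:00, 16:00-16:30 (subtract 2h to convert from UTC+2).
Freya in UTC: 09:30-10:45, 11:15-11:45, 12:30-13:15, 14:30-15:45.
Kira in UTC: 12:30-13:00 (subtract 4h to convert from UTC+4).
Zara in UTC: 13:30-14:45, 15:15-15:45 (add 5h to convert from UTC-5).
Priya ∩ Freya: 10:15-10:45, 11:15-11:45, 12:30-12:45, 14:30-15:00.
Priya ∩ Freya ∩ Kira: 12:30-12:45.
Priya ∩ Freya ∩ Kira ∩ Zara: ∅.
There is no time when everyone is free.

none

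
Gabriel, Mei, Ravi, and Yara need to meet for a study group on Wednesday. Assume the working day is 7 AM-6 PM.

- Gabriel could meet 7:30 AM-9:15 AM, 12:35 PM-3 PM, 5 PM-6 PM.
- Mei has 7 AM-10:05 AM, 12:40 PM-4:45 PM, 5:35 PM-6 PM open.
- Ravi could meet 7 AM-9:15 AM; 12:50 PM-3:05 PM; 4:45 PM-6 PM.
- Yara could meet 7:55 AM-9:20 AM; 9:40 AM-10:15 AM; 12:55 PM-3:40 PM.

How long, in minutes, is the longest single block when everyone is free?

Gabriel ∩ Mei: 07:30-09:15, 12:40-15:00, 17:35-18:00.
Gabriel ∩ Mei ∩ Ravi: 07:30-09:15, 12:50-15:00, 17:35-18:00.
Gabriel ∩ Mei ∩ Ravi ∩ Yara: 07:55-09:15, 12:55-15:00.
The longest is 12:55-15:00 at 125 minutes.

125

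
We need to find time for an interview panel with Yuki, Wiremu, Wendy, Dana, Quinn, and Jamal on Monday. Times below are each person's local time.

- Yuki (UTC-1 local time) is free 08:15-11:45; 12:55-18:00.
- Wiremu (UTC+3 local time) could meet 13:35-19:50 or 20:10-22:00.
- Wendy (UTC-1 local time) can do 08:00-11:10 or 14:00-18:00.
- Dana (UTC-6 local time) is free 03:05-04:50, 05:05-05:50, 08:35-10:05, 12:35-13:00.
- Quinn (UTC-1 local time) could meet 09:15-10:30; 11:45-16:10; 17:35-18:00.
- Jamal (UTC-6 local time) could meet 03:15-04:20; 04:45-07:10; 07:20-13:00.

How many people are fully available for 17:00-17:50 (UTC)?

3

Yuki in UTC: 09:15-12:45, 13:55-19:00 (add 1h to convert from UTC-1).
Wiremu in UTC: 10:35-16:50, 17:10-19:00 (subtract 3h to convert from UTC+3).
Wendy in UTC: 09:00-12:10, 15:00-19:00 (add 1h to convert from UTC-1).
Dana in UTC: 09:05-10:50, 11:05-11:50, 14:35-16:05, 18:35-19:00 (add 6h to convert from UTC-6).
Quinn in UTC: 10:15-11:30, 12:45-17:10, 18:35-19:00 (add 1h to convert from UTC-1).
Jamal in UTC: 09:15-10:20, 10:45-13:10, 13:20-19:00 (add 6h to convert from UTC-6).
Yuki, Wendy, and Jamal can make the full 17:00-17:50 slot — that's 3.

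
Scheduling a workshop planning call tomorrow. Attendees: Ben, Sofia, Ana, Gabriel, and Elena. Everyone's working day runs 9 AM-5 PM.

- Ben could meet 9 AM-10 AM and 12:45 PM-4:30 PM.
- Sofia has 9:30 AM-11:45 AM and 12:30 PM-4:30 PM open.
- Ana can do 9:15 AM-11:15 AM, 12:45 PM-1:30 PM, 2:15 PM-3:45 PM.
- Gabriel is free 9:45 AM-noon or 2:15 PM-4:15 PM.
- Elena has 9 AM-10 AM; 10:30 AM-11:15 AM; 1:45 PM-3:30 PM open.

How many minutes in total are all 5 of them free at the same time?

Ben ∩ Sofia: 09:30-10:00, 12:45-16:30.
Ben ∩ Sofia ∩ Ana: 09:30-10:00, 12:45-13:30, 14:15-15:45.
Ben ∩ Sofia ∩ Ana ∩ Gabriel: 09:45-10:00, 14:15-15:45.
Ben ∩ Sofia ∩ Ana ∩ Gabriel ∩ Elena: 09:45-10:00, 14:15-15:30.
Summing the common windows: 15 + 75 = 90 minutes.

90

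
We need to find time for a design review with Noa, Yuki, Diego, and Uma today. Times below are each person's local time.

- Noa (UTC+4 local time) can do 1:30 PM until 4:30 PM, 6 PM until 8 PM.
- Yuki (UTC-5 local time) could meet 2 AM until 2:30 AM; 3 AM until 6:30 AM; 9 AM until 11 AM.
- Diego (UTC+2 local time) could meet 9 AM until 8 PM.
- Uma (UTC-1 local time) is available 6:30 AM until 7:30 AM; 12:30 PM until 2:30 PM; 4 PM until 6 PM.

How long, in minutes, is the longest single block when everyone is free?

Noa in UTC: 09:30-12:30, 14:00-16:00 (subtract 4h to convert from UTC+4).
Yuki in UTC: 07:00-07:30, 08:00-11:30, 14:00-16:00 (add 5h to convert from UTC-5).
Diego in UTC: 07:00-18:00 (subtract 2h to convert from UTC+2).
Uma in UTC: 07:30-08:30, 13:30-15:30, 17:00-19:00 (add 1h to convert from UTC-1).
Noa ∩ Yuki: 09:30-11:30, 14:00-16:00.
Noa ∩ Yuki ∩ Diego: 09:30-11:30, 14:00-16:00.
Noa ∩ Yuki ∩ Diego ∩ Uma: 14:00-15:30.
The longest is 14:00-15:30 at 90 minutes.

90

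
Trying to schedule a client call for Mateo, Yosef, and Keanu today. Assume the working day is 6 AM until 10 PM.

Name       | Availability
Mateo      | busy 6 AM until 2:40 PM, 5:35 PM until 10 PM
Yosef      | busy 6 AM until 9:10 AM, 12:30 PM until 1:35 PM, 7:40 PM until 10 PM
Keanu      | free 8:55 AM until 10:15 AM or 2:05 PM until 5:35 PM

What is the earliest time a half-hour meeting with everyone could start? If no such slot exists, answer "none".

14:40

Mateo free: 14:40-17:35 (invert busy blocks within the working day).
Yosef free: 09:10-12:30, 13:35-19:40 (invert busy blocks within the working day).
Keanu free: 08:55-10:15, 14:05-17:35.
Mateo ∩ Yosef: 14:40-17:35.
Mateo ∩ Yosef ∩ Keanu: 14:40-17:35.
Those are the intersection windows.
The first common window of at least 30 minutes is 14:40-17:35, so the earliest start is 14:40.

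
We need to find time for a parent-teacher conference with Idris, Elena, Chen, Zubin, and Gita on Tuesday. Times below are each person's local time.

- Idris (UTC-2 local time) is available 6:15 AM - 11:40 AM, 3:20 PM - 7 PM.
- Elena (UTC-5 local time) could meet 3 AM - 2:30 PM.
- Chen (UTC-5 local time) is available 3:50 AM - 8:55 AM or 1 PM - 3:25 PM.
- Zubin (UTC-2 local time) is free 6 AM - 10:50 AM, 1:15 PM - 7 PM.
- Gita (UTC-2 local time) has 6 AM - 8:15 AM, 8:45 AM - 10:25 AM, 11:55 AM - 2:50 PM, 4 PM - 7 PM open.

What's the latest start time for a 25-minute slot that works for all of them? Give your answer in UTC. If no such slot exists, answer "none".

19:05

Idris in UTC: 08:15-13:40, 17:20-21:00 (add 2h to convert from UTC-2).
Elena in UTC: 08:00-19:30 (add 5h to convert from UTC-5).
Chen in UTC: 08:50-13:55, 18:00-20:25 (add 5h to convert from UTC-5).
Zubin in UTC: 08:00-12:50, 15:15-21:00 (add 2h to convert from UTC-2).
Gita in UTC: 08:00-10:15, 10:45-12:25, 13:55-16:50, 18:00-21:00 (add 2h to convert from UTC-2).
Idris ∩ Elena: 08:15-13:40, 17:20-19:30.
Idris ∩ Elena ∩ Chen: 08:50-13:40, 18:00-19:30.
Idris ∩ Elena ∩ Chen ∩ Zubin: 08:50-12:50, 18:00-19:30.
Idris ∩ Elena ∩ Chen ∩ Zubin ∩ Gita: 08:50-10:15, 10:45-12:25, 18:00-19:30.
The last common window of at least 25 minutes is 18:00-19:30; a 25-minute meeting can start as late as 19:05 and still end by 19:30.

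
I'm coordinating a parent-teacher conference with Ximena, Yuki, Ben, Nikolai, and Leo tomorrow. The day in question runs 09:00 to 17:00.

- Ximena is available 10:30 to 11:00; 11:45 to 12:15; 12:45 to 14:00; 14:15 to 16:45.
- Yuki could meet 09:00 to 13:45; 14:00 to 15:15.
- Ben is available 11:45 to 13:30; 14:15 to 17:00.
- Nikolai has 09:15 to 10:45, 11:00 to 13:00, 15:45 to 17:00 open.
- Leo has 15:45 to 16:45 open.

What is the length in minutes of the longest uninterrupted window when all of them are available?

Ximena ∩ Yuki: 10:30-11:00, 11:45-12:15, 12:45-13:45, 14:15-15:15.
Ximena ∩ Yuki ∩ Ben: 11:45-12:15, 12:45-13:30, 14:15-15:15.
Ximena ∩ Yuki ∩ Ben ∩ Nikolai: 11:45-12:15, 12:45-13:00.
Ximena ∩ Yuki ∩ Ben ∩ Nikolai ∩ Leo: ∅.
There is no time when everyone is free.
No common window exists, so the longest block is 0 minutes.

0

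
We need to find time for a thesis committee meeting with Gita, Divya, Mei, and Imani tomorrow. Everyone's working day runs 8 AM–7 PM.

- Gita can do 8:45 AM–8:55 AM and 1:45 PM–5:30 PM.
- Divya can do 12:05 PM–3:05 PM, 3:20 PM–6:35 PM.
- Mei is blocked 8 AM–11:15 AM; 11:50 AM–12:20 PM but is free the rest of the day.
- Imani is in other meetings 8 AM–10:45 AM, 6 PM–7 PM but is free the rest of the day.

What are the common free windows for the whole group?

13:45-15:05, 15:20-17:30

Gita free: 08:45-08:55, 13:45-17:30.
Divya free: 12:05-15:05, 15:20-18:35.
Mei free: 11:15-11:50, 12:20-19:00 (invert busy blocks within the working day).
Imani free: 10:45-18:00 (invert busy blocks within the working day).
Gita ∩ Divya: 13:45-15:05, 15:20-17:30.
Gita ∩ Divya ∩ Mei: 13:45-15:05, 15:20-17:30.
Gita ∩ Divya ∩ Mei ∩ Imani: 13:45-15:05, 15:20-17:30.
So the common availability across everyone is 13:45-15:05, 15:20-17:30.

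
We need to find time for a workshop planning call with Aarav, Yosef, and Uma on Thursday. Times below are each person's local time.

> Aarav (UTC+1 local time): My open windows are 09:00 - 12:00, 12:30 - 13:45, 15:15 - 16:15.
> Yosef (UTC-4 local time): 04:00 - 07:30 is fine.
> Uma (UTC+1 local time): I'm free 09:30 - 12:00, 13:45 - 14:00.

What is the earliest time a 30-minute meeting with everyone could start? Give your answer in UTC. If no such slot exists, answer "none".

08:30

Aarav in UTC: 08:00-11:00, 11:30-12:45, 14:15-15:15 (subtract 1h to convert from UTC+1).
Yosef in UTC: 08:00-11:30 (add 4h to convert from UTC-4).
Uma in UTC: 08:30-11:00, 12:45-13:00 (subtract 1h to convert from UTC+1).
Aarav ∩ Yosef: 08:00-11:00.
Aarav ∩ Yosef ∩ Uma: 08:30-11:00.
So the common availability across everyone is 08:30-11:00.
The first common window of at least 30 minutes is 08:30-11:00, so the earliest start is 08:30.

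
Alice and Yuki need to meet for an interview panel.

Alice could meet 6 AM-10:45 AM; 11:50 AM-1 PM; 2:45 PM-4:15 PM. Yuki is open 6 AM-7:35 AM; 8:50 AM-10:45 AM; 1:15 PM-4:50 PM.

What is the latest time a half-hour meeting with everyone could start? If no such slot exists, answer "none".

15:45

Alice ∩ Yuki: 06:00-07:35, 08:50-10:45, 14:45-16:15.
The last common window of at least 30 minutes is 14:45-16:15; a 30-minute meeting can start as late as 15:45 and still end by 16:15.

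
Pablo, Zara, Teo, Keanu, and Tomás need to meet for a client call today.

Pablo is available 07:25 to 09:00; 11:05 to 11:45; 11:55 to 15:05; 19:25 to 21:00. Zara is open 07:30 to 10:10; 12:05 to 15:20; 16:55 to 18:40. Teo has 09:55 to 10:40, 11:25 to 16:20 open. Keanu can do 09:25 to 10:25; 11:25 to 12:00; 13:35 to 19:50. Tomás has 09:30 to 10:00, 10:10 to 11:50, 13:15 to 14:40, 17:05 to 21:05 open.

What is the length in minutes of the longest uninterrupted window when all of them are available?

Pablo ∩ Zara: 07:30-09:00, 12:05-15:05.
Pablo ∩ Zara ∩ Teo: 12:05-15:05.
Pablo ∩ Zara ∩ Teo ∩ Keanu: 13:35-15:05.
Pablo ∩ Zara ∩ Teo ∩ Keanu ∩ Tomás: 13:35-14:40.
The longest is 13:35-14:40 at 65 minutes.

65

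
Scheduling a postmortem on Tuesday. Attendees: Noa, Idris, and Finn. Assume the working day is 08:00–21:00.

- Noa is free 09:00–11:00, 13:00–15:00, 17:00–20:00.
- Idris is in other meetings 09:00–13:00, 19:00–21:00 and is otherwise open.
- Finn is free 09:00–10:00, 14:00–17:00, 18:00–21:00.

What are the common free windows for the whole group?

Noa free: 09:00-11:00, 13:00-15:00, 17:00-20:00.
Idris free: 08:00-09:00, 13:00-19:00 (invert busy blocks within the working day).
Finn free: 09:00-10:00, 14:00-17:00, 18:00-21:00.
Noa ∩ Idris: 13:00-15:00, 17:00-19:00.
Noa ∩ Idris ∩ Finn: 14:00-15:00, 18:00-19:00.

14:00-15:00, 18:00-19:00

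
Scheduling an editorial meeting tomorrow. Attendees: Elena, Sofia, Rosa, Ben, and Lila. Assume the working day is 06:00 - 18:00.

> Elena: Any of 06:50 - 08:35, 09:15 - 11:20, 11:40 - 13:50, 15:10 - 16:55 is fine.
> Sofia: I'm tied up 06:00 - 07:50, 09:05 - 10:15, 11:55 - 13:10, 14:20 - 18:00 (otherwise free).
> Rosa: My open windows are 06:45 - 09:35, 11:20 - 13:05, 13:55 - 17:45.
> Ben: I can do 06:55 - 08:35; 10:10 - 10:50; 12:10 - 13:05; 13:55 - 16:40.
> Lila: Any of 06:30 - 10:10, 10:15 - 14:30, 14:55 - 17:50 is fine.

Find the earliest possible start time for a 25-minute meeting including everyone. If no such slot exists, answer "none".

Elena free: 06:50-08:35, 09:15-11:20, 11:40-13:50, 15:10-16:55.
Sofia free: 07:50-09:05, 10:15-11:55, 13:10-14:20 (invert busy blocks within the working day).
Rosa free: 06:45-09:35, 11:20-13:05, 13:55-17:45.
Ben free: 06:55-08:35, 10:10-10:50, 12:10-13:05, 13:55-16:40.
Lila free: 06:30-10:10, 10:15-14:30, 14:55-17:50.
Elena ∩ Sofia: 07:50-08:35, 10:15-11:20, 11:40-11:55, 13:10-13:50.
Elena ∩ Sofia ∩ Rosa: 07:50-08:35, 11:40-11:55.
Elena ∩ Sofia ∩ Rosa ∩ Ben: 07:50-08:35.
Elena ∩ Sofia ∩ Rosa ∩ Ben ∩ Lila: 07:50-08:35.
Those are the intersection windows.
The first common window of at least 25 minutes is 07:50-08:35, so the earliest start is 07:50.

07:50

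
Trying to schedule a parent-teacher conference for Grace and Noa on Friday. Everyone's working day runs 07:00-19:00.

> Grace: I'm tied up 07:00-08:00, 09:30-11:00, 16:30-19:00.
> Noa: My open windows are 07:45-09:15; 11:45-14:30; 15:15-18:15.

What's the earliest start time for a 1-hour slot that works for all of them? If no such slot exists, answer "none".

Grace free: 08:00-09:30, 11:00-16:30 (invert busy blocks within the working day).
Noa free: 07:45-09:15, 11:45-14:30, 15:15-18:15.
Grace ∩ Noa: 08:00-09:15, 11:45-14:30, 15:15-16:30.
The first common window of at least 60 minutes is 08:00-09:15, so the earliest start is 08:00.

08:00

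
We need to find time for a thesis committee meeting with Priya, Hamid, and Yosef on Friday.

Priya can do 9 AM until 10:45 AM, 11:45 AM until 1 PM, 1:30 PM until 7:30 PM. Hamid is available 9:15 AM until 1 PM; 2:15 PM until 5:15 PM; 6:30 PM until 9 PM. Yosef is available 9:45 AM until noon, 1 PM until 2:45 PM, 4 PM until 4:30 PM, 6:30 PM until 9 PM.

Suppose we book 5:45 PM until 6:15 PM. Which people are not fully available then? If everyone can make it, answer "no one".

Hamid, Yosef

Priya: free for 17:45-18:15. Hamid: not fully free for 17:45-18:15. Yosef: not fully free for 17:45-18:15.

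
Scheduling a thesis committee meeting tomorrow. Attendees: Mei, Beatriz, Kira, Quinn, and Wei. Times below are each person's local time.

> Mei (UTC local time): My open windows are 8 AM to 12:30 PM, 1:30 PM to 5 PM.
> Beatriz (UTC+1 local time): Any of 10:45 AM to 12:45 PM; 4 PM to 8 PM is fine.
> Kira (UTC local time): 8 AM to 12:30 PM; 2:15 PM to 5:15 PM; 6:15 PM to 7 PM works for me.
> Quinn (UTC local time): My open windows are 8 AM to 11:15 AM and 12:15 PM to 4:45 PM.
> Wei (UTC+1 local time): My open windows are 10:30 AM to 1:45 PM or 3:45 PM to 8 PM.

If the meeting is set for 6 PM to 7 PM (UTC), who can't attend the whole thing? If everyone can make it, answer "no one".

Mei in UTC: 08:00-12:30, 13:30-17:00.
Beatriz in UTC: 09:45-11:45, 15:00-19:00 (subtract 1h to convert from UTC+1).
Kira in UTC: 08:00-12:30, 14:15-17:15, 18:15-19:00.
Quinn in UTC: 08:00-11:15, 12:15-16:45.
Wei in UTC: 09:30-12:45, 14:45-19:00 (subtract 1h to convert from UTC+1).
Mei: not fully free for 18:00-19:00. Beatriz: free for 18:00-19:00. Kira: not fully free for 18:00-19:00. Quinn: not fully free for 18:00-19:00. Wei: free for 18:00-19:00.

Kira, Mei, Quinn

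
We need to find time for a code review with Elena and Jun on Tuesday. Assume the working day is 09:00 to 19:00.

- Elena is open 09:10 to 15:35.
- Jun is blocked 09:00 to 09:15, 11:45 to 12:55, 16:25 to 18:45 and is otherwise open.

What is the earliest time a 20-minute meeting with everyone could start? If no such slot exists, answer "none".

09:15

Elena free: 09:10-15:35.
Jun free: 09:15-11:45, 12:55-16:25, 18:45-19:00 (invert busy blocks within the working day).
Elena ∩ Jun: 09:15-11:45, 12:55-15:35.
The first common window of at least 20 minutes is 09:15-11:45, so the earliest start is 09:15.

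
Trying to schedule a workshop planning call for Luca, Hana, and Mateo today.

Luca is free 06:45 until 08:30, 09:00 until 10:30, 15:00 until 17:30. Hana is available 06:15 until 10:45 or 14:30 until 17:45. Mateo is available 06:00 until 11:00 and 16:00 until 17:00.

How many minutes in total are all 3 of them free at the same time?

255

Luca ∩ Hana: 06:45-08:30, 09:00-10:30, 15:00-17:30.
Luca ∩ Hana ∩ Mateo: 06:45-08:30, 09:00-10:30, 16:00-17:00.
So the common availability across everyone is 06:45-08:30, 09:00-10:30, 16:00-17:00.
Summing the common windows: 105 + 90 + 60 = 255 minutes.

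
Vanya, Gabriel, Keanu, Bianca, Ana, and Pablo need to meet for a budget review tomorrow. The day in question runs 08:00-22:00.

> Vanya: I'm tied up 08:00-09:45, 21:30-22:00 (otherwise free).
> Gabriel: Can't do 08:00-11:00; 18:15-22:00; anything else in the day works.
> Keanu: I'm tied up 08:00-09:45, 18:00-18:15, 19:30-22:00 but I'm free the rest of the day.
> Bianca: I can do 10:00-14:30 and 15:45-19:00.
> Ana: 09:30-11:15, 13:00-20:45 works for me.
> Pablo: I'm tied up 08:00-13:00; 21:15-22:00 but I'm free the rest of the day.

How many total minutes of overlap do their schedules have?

Vanya free: 09:45-21:30 (invert busy blocks within the working day).
Gabriel free: 11:00-18:15 (invert busy blocks within the working day).
Keanu free: 09:45-18:00, 18:15-19:30 (invert busy blocks within the working day).
Bianca free: 10:00-14:30, 15:45-19:00.
Ana free: 09:30-11:15, 13:00-20:45.
Pablo free: 13:00-21:15 (invert busy blocks within the working day).
Vanya ∩ Gabriel: 11:00-18:15.
Vanya ∩ Gabriel ∩ Keanu: 11:00-18:00.
Vanya ∩ Gabriel ∩ Keanu ∩ Bianca: 11:00-14:30, 15:45-18:00.
Vanya ∩ Gabriel ∩ Keanu ∩ Bianca ∩ Ana: 11:00-11:15, 13:00-14:30, 15:45-18:00.
Vanya ∩ Gabriel ∩ Keanu ∩ Bianca ∩ Ana ∩ Pablo: 13:00-14:30, 15:45-18:00.
So the common availability across everyone is 13:00-14:30, 15:45-18:00.
Summing the common windows: 90 + 135 = 225 minutes.

225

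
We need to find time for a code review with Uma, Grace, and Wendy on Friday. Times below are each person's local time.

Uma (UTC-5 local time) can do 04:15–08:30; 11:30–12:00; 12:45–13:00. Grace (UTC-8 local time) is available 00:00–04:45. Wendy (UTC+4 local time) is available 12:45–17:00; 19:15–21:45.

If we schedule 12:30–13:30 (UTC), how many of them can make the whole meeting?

Uma in UTC: 09:15-13:30, 16:30-17:00, 17:45-18:00 (add 5h to convert from UTC-5).
Grace in UTC: 08:00-12:45 (add 8h to convert from UTC-8).
Wendy in UTC: 08:45-13:00, 15:15-17:45 (subtract 4h to convert from UTC+4).
Uma can make the full 12:30-13:30 slot — that's 1.

1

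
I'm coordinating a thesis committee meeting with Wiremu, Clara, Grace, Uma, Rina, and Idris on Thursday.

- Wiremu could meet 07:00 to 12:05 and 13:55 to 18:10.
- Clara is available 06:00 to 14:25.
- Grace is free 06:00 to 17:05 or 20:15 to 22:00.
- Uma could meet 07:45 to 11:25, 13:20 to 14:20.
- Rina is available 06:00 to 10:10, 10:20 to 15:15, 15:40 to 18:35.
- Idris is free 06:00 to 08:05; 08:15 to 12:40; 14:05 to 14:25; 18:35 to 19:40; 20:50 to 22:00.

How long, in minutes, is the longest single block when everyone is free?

Wiremu ∩ Clara: 07:00-12:05, 13:55-14:25.
Wiremu ∩ Clara ∩ Grace: 07:00-12:05, 13:55-14:25.
Wiremu ∩ Clara ∩ Grace ∩ Uma: 07:45-11:25, 13:55-14:20.
Wiremu ∩ Clara ∩ Grace ∩ Uma ∩ Rina: 07:45-10:10, 10:20-11:25, 13:55-14:20.
Wiremu ∩ Clara ∩ Grace ∩ Uma ∩ Rina ∩ Idris: 07:45-08:05, 08:15-10:10, 10:20-11:25, 14:05-14:20.
Those are the intersection windows.
The longest is 08:15-10:10 at 115 minutes.

115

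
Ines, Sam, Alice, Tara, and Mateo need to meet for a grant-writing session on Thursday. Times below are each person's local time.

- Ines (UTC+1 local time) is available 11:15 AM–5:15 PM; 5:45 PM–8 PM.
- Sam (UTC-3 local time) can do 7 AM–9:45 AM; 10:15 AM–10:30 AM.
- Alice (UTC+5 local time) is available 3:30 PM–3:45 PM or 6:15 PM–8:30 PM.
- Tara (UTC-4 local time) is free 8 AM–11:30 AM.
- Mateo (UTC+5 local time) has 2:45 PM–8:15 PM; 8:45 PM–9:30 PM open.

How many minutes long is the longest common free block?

15

Ines in UTC: 10:15-16:15, 16:45-19:00 (subtract 1h to convert from UTC+1).
Sam in UTC: 10:00-12:45, 13:15-13:30 (add 3h to convert from UTC-3).
Alice in UTC: 10:30-10:45, 13:15-15:30 (subtract 5h to convert from UTC+5).
Tara in UTC: 12:00-15:30 (add 4h to convert from UTC-4).
Mateo in UTC: 09:45-15:15, 15:45-16:30 (subtract 5h to convert from UTC+5).
Ines ∩ Sam: 10:15-12:45, 13:15-13:30.
Ines ∩ Sam ∩ Alice: 10:30-10:45, 13:15-13:30.
Ines ∩ Sam ∩ Alice ∩ Tara: 13:15-13:30.
Ines ∩ Sam ∩ Alice ∩ Tara ∩ Mateo: 13:15-13:30.
The longest is 13:15-13:30 at 15 minutes.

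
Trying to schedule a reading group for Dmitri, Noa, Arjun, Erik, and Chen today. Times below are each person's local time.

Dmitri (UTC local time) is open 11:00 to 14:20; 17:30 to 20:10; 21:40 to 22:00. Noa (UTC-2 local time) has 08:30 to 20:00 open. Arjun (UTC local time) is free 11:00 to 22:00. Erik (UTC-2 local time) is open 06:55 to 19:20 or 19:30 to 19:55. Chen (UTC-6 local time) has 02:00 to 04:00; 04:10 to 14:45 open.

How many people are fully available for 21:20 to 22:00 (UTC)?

2

Dmitri in UTC: 11:00-14:20, 17:30-20:10, 21:40-22:00.
Noa in UTC: 10:30-22:00 (add 2h to convert from UTC-2).
Arjun in UTC: 11:00-22:00.
Erik in UTC: 08:55-21:20, 21:30-21:55 (add 2h to convert from UTC-2).
Chen in UTC: 08:00-10:00, 10:10-20:45 (add 6h to convert from UTC-6).
Noa and Arjun can make the full 21:20-22:00 slot — that's 2.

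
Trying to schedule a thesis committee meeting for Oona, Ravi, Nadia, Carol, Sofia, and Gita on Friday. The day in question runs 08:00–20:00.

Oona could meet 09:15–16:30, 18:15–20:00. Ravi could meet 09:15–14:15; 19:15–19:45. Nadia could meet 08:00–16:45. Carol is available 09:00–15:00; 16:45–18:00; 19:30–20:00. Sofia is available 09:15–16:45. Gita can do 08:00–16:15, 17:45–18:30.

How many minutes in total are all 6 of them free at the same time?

Oona ∩ Ravi: 09:15-14:15, 19:15-19:45.
Oona ∩ Ravi ∩ Nadia: 09:15-14:15.
Oona ∩ Ravi ∩ Nadia ∩ Carol: 09:15-14:15.
Oona ∩ Ravi ∩ Nadia ∩ Carol ∩ Sofia: 09:15-14:15.
Oona ∩ Ravi ∩ Nadia ∩ Carol ∩ Sofia ∩ Gita: 09:15-14:15.
Those are the intersection windows.
That's a single block of 300 minutes.

300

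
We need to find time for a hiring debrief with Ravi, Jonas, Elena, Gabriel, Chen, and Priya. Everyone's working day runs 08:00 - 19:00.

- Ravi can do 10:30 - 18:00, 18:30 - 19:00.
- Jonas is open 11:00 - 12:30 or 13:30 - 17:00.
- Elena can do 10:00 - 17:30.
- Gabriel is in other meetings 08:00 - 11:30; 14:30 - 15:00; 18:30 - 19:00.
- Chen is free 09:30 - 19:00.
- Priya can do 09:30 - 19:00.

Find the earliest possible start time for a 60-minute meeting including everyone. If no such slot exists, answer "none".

11:30

Ravi free: 10:30-18:00, 18:30-19:00.
Jonas free: 11:00-12:30, 13:30-17:00.
Elena free: 10:00-17:30.
Gabriel free: 11:30-14:30, 15:00-18:30 (invert busy blocks within the working day).
Chen free: 09:30-19:00.
Priya free: 09:30-19:00.
Ravi ∩ Jonas: 11:00-12:30, 13:30-17:00.
Ravi ∩ Jonas ∩ Elena: 11:00-12:30, 13:30-17:00.
Ravi ∩ Jonas ∩ Elena ∩ Gabriel: 11:30-12:30, 13:30-14:30, 15:00-17:00.
Ravi ∩ Jonas ∩ Elena ∩ Gabriel ∩ Chen: 11:30-12:30, 13:30-14:30, 15:00-17:00.
Ravi ∩ Jonas ∩ Elena ∩ Gabriel ∩ Chen ∩ Priya: 11:30-12:30, 13:30-14:30, 15:00-17:00.
The first common window of at least 60 minutes is 11:30-12:30, so the earliest start is 11:30.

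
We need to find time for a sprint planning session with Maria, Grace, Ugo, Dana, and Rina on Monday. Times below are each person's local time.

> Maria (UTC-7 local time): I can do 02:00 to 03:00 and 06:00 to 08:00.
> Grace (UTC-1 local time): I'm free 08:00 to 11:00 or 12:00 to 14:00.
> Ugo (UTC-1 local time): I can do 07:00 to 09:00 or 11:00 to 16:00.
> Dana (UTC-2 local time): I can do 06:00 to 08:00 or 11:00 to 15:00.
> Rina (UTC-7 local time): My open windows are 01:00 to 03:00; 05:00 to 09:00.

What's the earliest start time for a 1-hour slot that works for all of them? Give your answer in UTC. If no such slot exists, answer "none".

09:00

Maria in UTC: 09:00-10:00, 13:00-15:00 (add 7h to convert from UTC-7).
Grace in UTC: 09:00-12:00, 13:00-15:00 (add 1h to convert from UTC-1).
Ugo in UTC: 08:00-10:00, 12:00-17:00 (add 1h to convert from UTC-1).
Dana in UTC: 08:00-10:00, 13:00-17:00 (add 2h to convert from UTC-2).
Rina in UTC: 08:00-10:00, 12:00-16:00 (add 7h to convert from UTC-7).
Maria ∩ Grace: 09:00-10:00, 13:00-15:00.
Maria ∩ Grace ∩ Ugo: 09:00-10:00, 13:00-15:00.
Maria ∩ Grace ∩ Ugo ∩ Dana: 09:00-10:00, 13:00-15:00.
Maria ∩ Grace ∩ Ugo ∩ Dana ∩ Rina: 09:00-10:00, 13:00-15:00.
The first common window of at least 60 minutes is 09:00-10:00, so the earliest start is 09:00.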